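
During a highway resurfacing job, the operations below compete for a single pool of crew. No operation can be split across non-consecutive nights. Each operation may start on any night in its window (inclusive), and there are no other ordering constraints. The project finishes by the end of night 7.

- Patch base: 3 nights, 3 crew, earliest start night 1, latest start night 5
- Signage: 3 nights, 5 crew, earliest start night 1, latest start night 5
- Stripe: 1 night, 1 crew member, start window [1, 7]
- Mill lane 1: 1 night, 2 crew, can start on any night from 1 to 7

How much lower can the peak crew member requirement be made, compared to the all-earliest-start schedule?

Early-start peak: n1:11  n2:8  n3:8  n4:0  n5:0  n6:0  n7:0 ⇒ 11.
Leveled (Patch base@1, Signage@4, Stripe@1, Mill lane 1@2): n1:4  n2:5  n3:3  n4:5  n5:5  n6:5  n7:0 ⇒ 5.
Reduction 11 − 5 = 6.

6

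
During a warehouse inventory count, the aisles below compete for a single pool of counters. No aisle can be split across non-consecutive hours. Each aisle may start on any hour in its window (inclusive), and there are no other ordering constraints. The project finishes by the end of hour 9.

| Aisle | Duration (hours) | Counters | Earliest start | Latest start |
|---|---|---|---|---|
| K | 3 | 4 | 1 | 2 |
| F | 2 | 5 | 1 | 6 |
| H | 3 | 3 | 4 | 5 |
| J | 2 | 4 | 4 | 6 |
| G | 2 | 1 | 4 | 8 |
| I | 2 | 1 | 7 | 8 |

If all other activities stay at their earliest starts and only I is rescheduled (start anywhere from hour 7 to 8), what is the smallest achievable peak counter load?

I@7: h1:9  h2:9  h3:4  h4:8  h5:8  h6:3  h7:1  h8:1  h9:0 → peak 9
I@8: h1:9  h2:9  h3:4  h4:8  h5:8  h6:3  h7:0  h8:1  h9:1 → peak 9
Best is I@7, peak 9.

9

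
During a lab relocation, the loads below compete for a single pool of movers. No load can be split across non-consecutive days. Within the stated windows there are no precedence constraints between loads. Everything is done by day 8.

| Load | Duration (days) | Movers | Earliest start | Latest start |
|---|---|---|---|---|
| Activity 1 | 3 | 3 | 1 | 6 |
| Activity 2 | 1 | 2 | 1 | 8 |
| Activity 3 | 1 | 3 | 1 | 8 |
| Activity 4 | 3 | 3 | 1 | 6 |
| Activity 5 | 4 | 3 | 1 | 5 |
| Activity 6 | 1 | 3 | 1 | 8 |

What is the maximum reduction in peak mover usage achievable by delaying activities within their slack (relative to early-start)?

11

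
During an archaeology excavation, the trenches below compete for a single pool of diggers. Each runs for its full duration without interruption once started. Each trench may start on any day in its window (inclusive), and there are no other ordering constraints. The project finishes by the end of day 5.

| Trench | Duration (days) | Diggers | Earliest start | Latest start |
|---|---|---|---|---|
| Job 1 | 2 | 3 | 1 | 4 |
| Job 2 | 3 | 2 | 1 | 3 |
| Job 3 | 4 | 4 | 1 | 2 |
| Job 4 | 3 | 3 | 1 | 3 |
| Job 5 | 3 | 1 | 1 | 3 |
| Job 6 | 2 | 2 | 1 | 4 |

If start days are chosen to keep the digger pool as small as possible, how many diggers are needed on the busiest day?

10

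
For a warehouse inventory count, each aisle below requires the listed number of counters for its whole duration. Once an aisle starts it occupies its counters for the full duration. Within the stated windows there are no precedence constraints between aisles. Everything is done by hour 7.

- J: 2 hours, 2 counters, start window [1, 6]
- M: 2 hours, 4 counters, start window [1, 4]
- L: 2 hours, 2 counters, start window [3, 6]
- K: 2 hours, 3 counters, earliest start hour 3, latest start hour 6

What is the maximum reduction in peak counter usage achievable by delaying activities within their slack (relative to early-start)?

2

Early-start peak: h1:6  h2:6  h3:5  h4:5  h5:0  h6:0  h7:0 ⇒ 6.
Leveled (J@3, M@1, L@3, K@5): h1:4  h2:4  h3:4  h4:4  h5:3  h6:3  h7:0 ⇒ 4.
Reduction 6 − 4 = 2.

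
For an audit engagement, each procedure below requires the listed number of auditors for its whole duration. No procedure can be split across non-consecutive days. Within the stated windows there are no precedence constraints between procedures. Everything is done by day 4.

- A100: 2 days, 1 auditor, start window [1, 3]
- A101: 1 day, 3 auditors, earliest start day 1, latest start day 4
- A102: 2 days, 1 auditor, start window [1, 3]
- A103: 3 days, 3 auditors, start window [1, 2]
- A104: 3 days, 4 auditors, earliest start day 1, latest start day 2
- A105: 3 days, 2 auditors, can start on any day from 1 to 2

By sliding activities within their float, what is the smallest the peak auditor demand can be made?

10

Early-start (A100@1, A101@1, A102@1, A103@1, A104@1, A105@1) gives peak 14: d1:14  d2:11  d3:9  d4:0.
Shift A102→3, A104→2.
Schedule A100@1, A101@1, A102@3, A103@1, A104@2, A105@1: d1:9  d2:10  d3:10  d4:5 — peak 10.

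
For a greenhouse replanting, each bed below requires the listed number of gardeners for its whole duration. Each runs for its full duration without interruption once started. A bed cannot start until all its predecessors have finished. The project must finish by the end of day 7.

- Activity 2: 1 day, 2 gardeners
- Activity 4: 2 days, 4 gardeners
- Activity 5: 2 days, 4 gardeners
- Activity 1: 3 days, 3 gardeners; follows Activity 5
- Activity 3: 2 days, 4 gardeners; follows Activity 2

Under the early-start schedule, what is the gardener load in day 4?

3

At early start, day 4 has: Activity 1.
Demand: 3 = 3.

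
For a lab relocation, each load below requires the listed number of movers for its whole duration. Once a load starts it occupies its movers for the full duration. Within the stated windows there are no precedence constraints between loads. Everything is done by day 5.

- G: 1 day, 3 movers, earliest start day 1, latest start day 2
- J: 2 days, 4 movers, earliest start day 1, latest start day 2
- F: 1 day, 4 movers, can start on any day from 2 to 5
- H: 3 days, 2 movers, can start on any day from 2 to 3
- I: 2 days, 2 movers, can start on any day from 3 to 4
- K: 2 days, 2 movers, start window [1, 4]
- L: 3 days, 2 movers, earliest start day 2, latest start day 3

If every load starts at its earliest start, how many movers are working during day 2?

At early start, day 2 has: J, F, H, K, L.
Demand: 4 + 4 + 2 + 2 + 2 = 14.

14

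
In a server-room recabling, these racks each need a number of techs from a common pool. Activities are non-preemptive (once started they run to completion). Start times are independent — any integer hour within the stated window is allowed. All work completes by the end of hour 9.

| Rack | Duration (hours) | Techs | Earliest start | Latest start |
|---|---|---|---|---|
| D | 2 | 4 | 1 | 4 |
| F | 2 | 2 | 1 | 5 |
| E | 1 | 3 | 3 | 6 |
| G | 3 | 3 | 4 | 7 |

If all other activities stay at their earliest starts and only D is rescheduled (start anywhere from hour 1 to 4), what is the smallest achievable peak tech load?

D@1: h1:6  h2:6  h3:3  h4:3  h5:3  h6:3  h7:0  h8:0  h9:0 → peak 6
D@2: h1:2  h2:6  h3:7  h4:3  h5:3  h6:3  h7:0  h8:0  h9:0 → peak 7
D@3: h1:2  h2:2  h3:7  h4:7  h5:3  h6:3  h7:0  h8:0  h9:0 → peak 7
D@4: h1:2  h2:2  h3:3  h4:7  h5:7  h6:3  h7:0  h8:0  h9:0 → peak 7
Best is D@1, peak 6.

6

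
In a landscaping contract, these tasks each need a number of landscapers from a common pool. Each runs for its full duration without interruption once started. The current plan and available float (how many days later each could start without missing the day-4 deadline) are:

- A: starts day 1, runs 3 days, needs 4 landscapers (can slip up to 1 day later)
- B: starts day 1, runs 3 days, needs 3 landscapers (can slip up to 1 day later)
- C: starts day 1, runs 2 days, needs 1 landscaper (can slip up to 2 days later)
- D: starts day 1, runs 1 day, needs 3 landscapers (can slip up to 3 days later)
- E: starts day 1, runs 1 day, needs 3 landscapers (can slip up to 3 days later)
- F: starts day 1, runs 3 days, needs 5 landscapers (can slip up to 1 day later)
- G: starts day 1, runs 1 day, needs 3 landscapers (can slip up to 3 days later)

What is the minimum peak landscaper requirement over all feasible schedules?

Early-start (A@1, B@1, C@1, D@1, E@1, F@1, G@1) gives peak 22: d1:22  d2:13  d3:12  d4:0.
Shift E→4, F→2, G→4.
Schedule A@1, B@1, C@1, D@1, E@4, F@2, G@4: d1:11  d2:13  d3:12  d4:11 — peak 13.

13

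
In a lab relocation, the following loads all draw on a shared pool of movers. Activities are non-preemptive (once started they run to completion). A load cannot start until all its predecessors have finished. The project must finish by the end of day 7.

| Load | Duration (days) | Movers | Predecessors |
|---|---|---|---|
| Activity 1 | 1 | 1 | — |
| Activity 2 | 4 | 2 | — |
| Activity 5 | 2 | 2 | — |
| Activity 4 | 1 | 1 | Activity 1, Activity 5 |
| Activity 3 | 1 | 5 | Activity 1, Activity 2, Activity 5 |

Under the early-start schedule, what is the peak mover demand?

5

Early-start schedule: Activity 1@1, Activity 2@1, Activity 5@1, Activity 4@3, Activity 3@5.
Load per day: day 1: 5, day 2: 4, day 3: 3, day 4: 2, day 5: 5, day 6: 0, day 7: 0.
Peak is 5.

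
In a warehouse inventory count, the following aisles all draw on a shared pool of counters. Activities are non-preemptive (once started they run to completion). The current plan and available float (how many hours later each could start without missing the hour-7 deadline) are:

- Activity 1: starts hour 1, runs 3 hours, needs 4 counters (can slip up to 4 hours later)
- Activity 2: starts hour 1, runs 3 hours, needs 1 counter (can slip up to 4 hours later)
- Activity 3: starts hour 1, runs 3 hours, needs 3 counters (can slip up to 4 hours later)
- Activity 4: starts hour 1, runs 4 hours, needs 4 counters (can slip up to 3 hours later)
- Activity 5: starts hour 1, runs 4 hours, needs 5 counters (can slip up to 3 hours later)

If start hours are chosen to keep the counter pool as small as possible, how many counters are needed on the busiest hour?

Early-start (Activity 1@1, Activity 2@1, Activity 3@1, Activity 4@1, Activity 5@1) gives peak 17: h1:17  h2:17  h3:17  h4:9  h5:0  h6:0  h7:0.
Shift Activity 4→4, Activity 5→4.
Schedule Activity 1@1, Activity 2@1, Activity 3@1, Activity 4@4, Activity 5@4: h1:8  h2:8  h3:8  h4:9  h5:9  h6:9  h7:9 — peak 9.
Total counter-hours = 60 over 7 hours ⇒ peak ≥ ⌈60/7⌉ = 9, so 9 is optimal.

9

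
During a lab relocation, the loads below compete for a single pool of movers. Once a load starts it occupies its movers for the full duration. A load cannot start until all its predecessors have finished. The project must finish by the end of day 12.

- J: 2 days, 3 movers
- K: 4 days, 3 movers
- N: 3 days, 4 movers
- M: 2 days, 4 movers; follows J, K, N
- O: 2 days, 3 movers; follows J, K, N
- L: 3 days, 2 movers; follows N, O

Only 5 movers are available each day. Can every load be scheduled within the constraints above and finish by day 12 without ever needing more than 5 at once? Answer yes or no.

no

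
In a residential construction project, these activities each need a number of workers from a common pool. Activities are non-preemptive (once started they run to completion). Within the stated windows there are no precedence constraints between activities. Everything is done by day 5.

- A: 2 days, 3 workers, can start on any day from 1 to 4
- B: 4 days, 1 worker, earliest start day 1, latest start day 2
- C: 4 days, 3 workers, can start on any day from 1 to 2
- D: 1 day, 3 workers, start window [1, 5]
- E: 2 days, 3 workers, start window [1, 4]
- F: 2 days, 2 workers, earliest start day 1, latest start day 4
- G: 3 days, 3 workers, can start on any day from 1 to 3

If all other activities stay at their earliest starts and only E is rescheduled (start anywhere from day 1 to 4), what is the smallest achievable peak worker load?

15

E@1: d1:18  d2:15  d3:7  d4:4  d5:0 → peak 18
E@2: d1:15  d2:15  d3:10  d4:4  d5:0 → peak 15
E@3: d1:15  d2:12  d3:10  d4:7  d5:0 → peak 15
E@4: d1:15  d2:12  d3:7  d4:7  d5:3 → peak 15
Best is E@2, peak 15.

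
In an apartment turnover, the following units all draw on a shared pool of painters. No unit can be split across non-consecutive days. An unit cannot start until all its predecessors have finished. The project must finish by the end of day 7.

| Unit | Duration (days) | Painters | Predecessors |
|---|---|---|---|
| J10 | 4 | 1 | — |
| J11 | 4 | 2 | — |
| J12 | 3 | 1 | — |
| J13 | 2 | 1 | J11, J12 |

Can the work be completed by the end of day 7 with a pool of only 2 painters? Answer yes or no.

Total painter-days = 17; over 7 days the average is 17/7 > 2, so some day must exceed 2.

no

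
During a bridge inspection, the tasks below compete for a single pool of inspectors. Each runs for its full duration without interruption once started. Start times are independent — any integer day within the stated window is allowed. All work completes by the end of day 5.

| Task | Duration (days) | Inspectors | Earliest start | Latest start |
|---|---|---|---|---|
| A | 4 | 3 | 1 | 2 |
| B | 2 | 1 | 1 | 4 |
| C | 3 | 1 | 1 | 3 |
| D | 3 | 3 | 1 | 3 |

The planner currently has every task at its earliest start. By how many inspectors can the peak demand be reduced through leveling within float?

Early-start peak: d1:8  d2:8  d3:7  d4:3  d5:0 ⇒ 8.
Leveled (A@1, B@1, C@1, D@3): d1:5  d2:5  d3:7  d4:6  d5:3 ⇒ 7.
Reduction 8 − 7 = 1.

1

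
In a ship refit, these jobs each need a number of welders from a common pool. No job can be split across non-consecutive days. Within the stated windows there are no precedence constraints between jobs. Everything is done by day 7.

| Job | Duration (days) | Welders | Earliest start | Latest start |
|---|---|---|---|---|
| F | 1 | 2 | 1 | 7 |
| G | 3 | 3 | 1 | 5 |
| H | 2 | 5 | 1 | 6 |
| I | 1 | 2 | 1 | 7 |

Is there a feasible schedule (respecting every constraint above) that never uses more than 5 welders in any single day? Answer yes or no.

yes

Schedule F@1, G@1, H@4, I@2: d1:5  d2:5  d3:3  d4:5  d5:5  d6:0  d7:0 — peak 5 ≤ 5.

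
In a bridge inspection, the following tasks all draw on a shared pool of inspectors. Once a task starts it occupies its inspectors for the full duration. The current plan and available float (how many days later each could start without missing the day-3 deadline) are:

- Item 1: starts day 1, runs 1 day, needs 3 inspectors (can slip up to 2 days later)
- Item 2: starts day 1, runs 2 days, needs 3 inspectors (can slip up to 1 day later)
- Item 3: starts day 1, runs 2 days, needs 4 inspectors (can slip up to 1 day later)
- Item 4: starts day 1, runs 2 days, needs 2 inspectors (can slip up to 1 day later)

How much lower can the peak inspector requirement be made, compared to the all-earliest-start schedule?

Early-start peak: d1:12  d2:9  d3:0 ⇒ 12.
Leveled (Item 1@1, Item 2@1, Item 3@2, Item 4@1): d1:8  d2:9  d3:4 ⇒ 9.
Reduction 12 − 9 = 3.

3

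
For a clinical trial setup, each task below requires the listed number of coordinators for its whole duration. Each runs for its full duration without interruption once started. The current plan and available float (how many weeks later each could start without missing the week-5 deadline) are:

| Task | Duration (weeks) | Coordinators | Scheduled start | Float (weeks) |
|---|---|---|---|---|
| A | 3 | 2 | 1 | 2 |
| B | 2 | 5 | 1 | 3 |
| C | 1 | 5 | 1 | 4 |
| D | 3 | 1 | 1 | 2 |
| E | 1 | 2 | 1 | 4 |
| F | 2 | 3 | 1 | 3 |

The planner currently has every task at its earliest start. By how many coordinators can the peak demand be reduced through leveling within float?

11

Early-start peak: w1:18  w2:11  w3:3  w4:0  w5:0 ⇒ 18.
Leveled (A@1, B@1, C@5, D@3, E@4, F@3): w1:7  w2:7  w3:6  w4:6  w5:6 ⇒ 7.
Reduction 18 − 7 = 11.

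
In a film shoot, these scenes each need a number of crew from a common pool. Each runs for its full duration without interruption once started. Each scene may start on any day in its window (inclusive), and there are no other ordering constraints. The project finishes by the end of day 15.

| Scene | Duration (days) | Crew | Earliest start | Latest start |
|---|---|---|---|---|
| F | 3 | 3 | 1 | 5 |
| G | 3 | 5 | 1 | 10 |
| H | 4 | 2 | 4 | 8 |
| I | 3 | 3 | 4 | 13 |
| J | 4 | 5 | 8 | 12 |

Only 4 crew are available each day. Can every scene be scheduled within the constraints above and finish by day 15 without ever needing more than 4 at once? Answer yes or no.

Total crew member-days = 61; over 15 days the average is 61/15 > 4, so some day must exceed 4.

no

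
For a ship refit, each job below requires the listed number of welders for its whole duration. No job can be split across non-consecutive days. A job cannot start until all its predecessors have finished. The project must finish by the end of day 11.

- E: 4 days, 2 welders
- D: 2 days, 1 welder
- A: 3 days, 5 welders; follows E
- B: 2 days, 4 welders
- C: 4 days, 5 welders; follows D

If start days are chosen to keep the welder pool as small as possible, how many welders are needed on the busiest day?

Early-start (E@1, D@1, A@5, B@1, C@3) gives peak 10: d1:7  d2:7  d3:7  d4:7  d5:10  d6:10  d7:5  d8:0  d9:0  d10:0  d11:0.
Shift B→3, C→8.
Schedule E@1, D@1, A@5, B@3, C@8: d1:3  d2:3  d3:6  d4:6  d5:5  d6:5  d7:5  d8:5  d9:5  d10:5  d11:5 — peak 6.

6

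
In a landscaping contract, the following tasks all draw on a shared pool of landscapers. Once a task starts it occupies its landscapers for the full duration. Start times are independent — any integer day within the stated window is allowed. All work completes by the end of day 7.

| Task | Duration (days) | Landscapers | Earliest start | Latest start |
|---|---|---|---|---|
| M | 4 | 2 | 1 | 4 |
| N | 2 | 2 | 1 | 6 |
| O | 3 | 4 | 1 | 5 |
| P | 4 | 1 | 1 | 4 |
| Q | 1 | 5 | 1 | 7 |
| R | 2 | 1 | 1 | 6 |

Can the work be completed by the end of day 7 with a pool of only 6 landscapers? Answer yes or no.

Schedule M@1, N@4, O@1, P@4, Q@6, R@4: d1:6  d2:6  d3:6  d4:6  d5:4  d6:6  d7:1 — peak 6 ≤ 6.

yes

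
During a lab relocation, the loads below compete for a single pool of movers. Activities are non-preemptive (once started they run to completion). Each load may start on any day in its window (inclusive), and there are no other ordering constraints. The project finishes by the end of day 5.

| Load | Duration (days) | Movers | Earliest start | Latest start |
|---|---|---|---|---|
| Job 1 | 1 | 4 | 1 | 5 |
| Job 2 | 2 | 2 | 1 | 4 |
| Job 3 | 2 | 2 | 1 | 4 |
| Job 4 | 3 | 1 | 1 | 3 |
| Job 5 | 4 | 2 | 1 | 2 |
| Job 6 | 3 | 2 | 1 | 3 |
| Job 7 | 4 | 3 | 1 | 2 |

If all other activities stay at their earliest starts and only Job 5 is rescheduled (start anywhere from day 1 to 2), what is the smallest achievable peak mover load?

14

Job 5@1: d1:16  d2:12  d3:8  d4:5  d5:0 → peak 16
Job 5@2: d1:14  d2:12  d3:8  d4:5  d5:2 → peak 14
Best is Job 5@2, peak 14.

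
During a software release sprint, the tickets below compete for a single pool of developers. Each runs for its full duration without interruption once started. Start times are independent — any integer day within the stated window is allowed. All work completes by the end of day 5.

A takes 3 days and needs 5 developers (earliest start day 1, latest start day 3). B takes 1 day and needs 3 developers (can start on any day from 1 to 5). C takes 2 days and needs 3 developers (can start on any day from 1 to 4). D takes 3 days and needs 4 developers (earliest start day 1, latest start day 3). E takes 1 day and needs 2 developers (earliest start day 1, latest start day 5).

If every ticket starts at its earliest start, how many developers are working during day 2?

At early start, day 2 has: A, C, D.
Demand: 5 + 3 + 4 = 12.

12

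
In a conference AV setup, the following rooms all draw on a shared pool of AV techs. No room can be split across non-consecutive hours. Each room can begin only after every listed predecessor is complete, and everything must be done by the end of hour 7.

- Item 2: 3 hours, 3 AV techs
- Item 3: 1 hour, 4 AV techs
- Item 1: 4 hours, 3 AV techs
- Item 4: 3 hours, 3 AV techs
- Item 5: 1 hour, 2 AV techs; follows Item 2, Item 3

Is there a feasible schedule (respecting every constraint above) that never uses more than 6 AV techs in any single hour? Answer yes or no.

yes

Schedule Item 2@2, Item 3@1, Item 1@2, Item 4@5, Item 5@6: h1:4  h2:6  h3:6  h4:6  h5:6  h6:5  h7:3 — peak 6 ≤ 6.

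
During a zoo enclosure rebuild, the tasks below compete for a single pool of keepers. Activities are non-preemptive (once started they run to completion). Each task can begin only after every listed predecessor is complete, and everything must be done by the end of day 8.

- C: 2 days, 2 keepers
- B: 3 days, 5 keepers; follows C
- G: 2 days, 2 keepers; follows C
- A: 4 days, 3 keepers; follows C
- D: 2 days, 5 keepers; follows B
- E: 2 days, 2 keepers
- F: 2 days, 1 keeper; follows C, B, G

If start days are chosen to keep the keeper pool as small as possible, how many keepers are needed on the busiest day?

9

Early-start (C@1, B@3, G@3, A@3, D@6, E@1, F@6) gives peak 10: d1:4  d2:4  d3:10  d4:10  d5:8  d6:9  d7:6  d8:0.
Shift A→5.
Schedule C@1, B@3, G@3, A@5, D@6, E@1, F@6: d1:4  d2:4  d3:7  d4:7  d5:8  d6:9  d7:9  d8:3 — peak 9.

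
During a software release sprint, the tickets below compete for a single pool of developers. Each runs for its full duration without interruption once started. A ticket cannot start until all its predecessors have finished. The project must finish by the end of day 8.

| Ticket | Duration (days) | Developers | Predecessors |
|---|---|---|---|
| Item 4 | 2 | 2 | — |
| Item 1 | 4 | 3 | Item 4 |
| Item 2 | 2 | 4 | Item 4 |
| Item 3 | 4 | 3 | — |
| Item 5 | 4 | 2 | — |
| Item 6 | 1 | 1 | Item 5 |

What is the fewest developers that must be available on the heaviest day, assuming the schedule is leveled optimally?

Early-start (Item 4@1, Item 1@3, Item 2@3, Item 3@1, Item 5@1, Item 6@5) gives peak 12: d1:7  d2:7  d3:12  d4:12  d5:4  d6:3  d7:0  d8:0.
Shift Item 2→7, Item 3→5.
Schedule Item 4@1, Item 1@3, Item 2@7, Item 3@5, Item 5@1, Item 6@5: d1:4  d2:4  d3:5  d4:5  d5:7  d6:6  d7:7  d8:7 — peak 7.

7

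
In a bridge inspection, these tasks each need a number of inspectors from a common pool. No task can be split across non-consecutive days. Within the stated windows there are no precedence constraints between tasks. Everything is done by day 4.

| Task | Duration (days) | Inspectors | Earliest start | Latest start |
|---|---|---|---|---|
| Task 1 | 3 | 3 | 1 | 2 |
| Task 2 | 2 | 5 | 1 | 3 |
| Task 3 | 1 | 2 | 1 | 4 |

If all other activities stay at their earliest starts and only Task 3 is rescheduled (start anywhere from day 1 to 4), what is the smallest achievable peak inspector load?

8

Task 3@1: d1:10  d2:8  d3:3  d4:0 → peak 10
Task 3@2: d1:8  d2:10  d3:3  d4:0 → peak 10
Task 3@3: d1:8  d2:8  d3:5  d4:0 → peak 8
Task 3@4: d1:8  d2:8  d3:3  d4:2 → peak 8
Best is Task 3@3, peak 8.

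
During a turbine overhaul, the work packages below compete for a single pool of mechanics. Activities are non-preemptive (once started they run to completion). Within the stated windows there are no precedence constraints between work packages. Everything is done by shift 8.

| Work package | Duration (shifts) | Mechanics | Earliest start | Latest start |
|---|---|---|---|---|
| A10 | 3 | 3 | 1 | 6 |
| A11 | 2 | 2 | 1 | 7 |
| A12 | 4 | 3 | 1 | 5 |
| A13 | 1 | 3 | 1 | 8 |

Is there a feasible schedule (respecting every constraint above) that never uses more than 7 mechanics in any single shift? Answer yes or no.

yes

Schedule A10@1, A11@1, A12@4, A13@8: s1:5  s2:5  s3:3  s4:3  s5:3  s6:3  s7:3  s8:3 — peak 5 ≤ 7.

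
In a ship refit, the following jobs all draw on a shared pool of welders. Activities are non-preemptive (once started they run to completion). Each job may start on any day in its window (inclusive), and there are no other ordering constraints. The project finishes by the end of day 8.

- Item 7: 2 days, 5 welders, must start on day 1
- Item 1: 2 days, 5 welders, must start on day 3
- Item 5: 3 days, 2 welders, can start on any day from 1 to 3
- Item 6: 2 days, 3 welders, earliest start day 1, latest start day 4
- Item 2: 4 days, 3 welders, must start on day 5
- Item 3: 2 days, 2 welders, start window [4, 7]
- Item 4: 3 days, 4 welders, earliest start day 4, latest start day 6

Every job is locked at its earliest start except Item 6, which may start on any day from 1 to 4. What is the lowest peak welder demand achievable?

Item 6@1: d1:10  d2:10  d3:7  d4:11  d5:9  d6:7  d7:3  d8:3 → peak 11
Item 6@2: d1:7  d2:10  d3:10  d4:11  d5:9  d6:7  d7:3  d8:3 → peak 11
Item 6@3: d1:7  d2:7  d3:10  d4:14  d5:9  d6:7  d7:3  d8:3 → peak 14
Item 6@4: d1:7  d2:7  d3:7  d4:14  d5:12  d6:7  d7:3  d8:3 → peak 14
Best is Item 6@1, peak 11.

11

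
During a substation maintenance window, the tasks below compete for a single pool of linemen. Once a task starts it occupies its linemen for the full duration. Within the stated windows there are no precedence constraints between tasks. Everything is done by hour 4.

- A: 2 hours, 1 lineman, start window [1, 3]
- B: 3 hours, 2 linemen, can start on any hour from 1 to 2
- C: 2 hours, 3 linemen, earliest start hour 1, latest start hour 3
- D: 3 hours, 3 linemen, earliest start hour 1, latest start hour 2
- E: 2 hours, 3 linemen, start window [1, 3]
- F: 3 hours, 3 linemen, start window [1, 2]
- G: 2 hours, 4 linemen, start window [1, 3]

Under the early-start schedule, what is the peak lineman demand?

Early-start schedule: A@1, B@1, C@1, D@1, E@1, F@1, G@1.
Load per hour: hour 1: 19, hour 2: 19, hour 3: 8, hour 4: 0.
Peak is 19.

19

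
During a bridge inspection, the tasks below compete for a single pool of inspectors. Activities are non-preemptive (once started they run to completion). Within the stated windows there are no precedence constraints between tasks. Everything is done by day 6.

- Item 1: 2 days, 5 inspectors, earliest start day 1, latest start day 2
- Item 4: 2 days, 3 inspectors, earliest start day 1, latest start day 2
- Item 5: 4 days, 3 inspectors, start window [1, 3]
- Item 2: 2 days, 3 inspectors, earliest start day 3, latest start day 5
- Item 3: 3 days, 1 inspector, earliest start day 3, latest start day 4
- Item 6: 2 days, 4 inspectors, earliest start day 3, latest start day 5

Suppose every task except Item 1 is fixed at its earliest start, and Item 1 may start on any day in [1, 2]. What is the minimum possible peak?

Item 1@1: d1:11  d2:11  d3:11  d4:11  d5:1  d6:0 → peak 11
Item 1@2: d1:6  d2:11  d3:16  d4:11  d5:1  d6:0 → peak 16
Best is Item 1@1, peak 11.

11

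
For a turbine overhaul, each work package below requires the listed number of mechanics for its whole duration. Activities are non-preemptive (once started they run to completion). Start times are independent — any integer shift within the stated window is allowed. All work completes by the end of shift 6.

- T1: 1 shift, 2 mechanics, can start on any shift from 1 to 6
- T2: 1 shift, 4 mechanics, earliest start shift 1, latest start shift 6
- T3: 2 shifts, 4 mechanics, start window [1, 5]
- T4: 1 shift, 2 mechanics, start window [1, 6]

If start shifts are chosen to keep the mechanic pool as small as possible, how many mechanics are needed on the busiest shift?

Early-start (T1@1, T2@1, T3@1, T4@1) gives peak 12: s1:12  s2:4  s3:0  s4:0  s5:0  s6:0.
Shift T2→2, T3→3.
Schedule T1@1, T2@2, T3@3, T4@1: s1:4  s2:4  s3:4  s4:4  s5:0  s6:0 — peak 4.

4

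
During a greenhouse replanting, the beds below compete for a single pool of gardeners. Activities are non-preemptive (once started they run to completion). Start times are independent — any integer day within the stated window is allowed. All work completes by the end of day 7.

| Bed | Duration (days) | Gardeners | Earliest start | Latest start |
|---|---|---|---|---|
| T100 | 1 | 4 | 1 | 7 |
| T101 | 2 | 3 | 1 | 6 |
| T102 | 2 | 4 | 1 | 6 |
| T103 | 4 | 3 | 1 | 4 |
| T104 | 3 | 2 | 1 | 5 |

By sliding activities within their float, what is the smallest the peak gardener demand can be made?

Early-start (T100@1, T101@1, T102@1, T103@1, T104@1) gives peak 16: d1:16  d2:12  d3:5  d4:3  d5:0  d6:0  d7:0.
Shift T101→2, T102→6, T103→2, T104→4.
Schedule T100@1, T101@2, T102@6, T103@2, T104@4: d1:4  d2:6  d3:6  d4:5  d5:5  d6:6  d7:4 — peak 6.
Total gardener-days = 36 over 7 days ⇒ peak ≥ ⌈36/7⌉ = 6, so 6 is optimal.

6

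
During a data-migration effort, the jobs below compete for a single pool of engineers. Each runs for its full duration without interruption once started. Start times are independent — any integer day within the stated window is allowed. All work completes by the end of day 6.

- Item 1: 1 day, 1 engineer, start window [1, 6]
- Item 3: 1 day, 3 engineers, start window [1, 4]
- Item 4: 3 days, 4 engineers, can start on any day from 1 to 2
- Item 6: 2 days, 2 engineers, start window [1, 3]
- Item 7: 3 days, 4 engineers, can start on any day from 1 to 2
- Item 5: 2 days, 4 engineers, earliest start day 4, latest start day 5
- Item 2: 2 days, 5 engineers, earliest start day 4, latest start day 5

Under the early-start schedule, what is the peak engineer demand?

Early-start schedule: Item 1@1, Item 3@1, Item 4@1, Item 6@1, Item 7@1, Item 5@4, Item 2@4.
Load per day: day 1: 14, day 2: 10, day 3: 8, day 4: 9, day 5: 9, day 6: 0.
Peak is 14.

14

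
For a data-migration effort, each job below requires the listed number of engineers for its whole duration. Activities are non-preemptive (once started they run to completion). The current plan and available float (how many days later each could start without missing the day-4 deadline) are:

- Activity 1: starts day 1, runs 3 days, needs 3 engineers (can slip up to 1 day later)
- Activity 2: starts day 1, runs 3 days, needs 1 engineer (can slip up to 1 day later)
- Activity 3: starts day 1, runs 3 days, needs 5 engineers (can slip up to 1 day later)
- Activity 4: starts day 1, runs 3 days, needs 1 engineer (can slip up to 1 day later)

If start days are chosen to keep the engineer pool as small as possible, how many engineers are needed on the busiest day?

Schedule Activity 1@1, Activity 2@1, Activity 3@1, Activity 4@1: d1:10  d2:10  d3:10  d4:0 — peak 10.
No arrangement of the 16 feasible schedules does better.

10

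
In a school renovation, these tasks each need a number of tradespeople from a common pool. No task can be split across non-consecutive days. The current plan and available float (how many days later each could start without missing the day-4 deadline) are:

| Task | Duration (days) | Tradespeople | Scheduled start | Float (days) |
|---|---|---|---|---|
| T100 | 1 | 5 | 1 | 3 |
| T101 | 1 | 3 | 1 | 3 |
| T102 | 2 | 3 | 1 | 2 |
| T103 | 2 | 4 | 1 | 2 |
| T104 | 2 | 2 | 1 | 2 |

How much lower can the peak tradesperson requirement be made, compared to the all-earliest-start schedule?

Early-start peak: d1:17  d2:9  d3:0  d4:0 ⇒ 17.
Leveled (T100@1, T101@2, T102@3, T103@3, T104@1): d1:7  d2:5  d3:7  d4:7 ⇒ 7.
Reduction 17 − 7 = 10.

10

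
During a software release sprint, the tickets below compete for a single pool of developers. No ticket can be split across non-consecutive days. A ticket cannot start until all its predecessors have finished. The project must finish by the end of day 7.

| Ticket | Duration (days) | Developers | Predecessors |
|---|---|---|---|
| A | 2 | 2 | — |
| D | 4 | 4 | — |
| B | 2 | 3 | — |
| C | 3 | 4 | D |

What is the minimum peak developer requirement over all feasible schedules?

7

Early-start (A@1, D@1, B@1, C@5) gives peak 9: d1:9  d2:9  d3:4  d4:4  d5:4  d6:4  d7:4.
Shift B→3.
Schedule A@1, D@1, B@3, C@5: d1:6  d2:6  d3:7  d4:7  d5:4  d6:4  d7:4 — peak 7.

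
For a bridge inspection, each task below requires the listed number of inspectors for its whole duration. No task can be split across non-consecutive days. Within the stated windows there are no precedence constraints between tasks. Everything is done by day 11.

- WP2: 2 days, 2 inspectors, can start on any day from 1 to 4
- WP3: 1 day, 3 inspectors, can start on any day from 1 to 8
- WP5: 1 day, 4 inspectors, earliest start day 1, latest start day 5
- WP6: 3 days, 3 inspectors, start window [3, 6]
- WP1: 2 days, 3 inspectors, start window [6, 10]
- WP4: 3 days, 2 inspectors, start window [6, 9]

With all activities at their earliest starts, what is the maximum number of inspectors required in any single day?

Early-start schedule: WP2@1, WP3@1, WP5@1, WP6@3, WP1@6, WP4@6.
Load per day: day 1: 9, day 2: 2, day 3: 3, day 4: 3, day 5: 3, day 6: 5, day 7: 5, day 8: 2, day 9: 0, day 10: 0, day 11: 0.
Peak is 9.

9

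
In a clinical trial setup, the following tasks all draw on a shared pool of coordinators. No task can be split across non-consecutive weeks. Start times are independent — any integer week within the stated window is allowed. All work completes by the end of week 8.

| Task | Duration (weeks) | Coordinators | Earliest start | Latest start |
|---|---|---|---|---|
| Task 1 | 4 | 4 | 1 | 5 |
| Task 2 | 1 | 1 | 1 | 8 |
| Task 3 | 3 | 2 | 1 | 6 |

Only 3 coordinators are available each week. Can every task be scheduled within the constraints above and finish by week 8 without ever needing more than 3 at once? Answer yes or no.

no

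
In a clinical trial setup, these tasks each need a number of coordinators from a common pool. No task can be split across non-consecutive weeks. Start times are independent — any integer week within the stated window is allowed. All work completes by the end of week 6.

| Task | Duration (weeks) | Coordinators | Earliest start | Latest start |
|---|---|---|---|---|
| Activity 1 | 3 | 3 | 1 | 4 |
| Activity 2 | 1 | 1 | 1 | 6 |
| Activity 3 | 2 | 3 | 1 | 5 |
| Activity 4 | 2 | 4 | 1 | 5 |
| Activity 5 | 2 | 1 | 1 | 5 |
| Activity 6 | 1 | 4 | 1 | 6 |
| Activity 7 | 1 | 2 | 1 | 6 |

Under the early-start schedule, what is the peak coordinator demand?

18

Early-start schedule: Activity 1@1, Activity 2@1, Activity 3@1, Activity 4@1, Activity 5@1, Activity 6@1, Activity 7@1.
Load per week: week 1: 18, week 2: 11, week 3: 3, week 4: 0, week 5: 0, week 6: 0.
Peak is 18.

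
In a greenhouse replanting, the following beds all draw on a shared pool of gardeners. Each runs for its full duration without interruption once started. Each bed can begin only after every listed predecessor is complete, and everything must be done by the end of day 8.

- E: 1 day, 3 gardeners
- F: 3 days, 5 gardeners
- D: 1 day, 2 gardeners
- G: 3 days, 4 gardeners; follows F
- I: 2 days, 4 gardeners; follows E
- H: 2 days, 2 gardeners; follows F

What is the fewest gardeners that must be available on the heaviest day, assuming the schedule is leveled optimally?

Early-start (E@1, F@1, D@1, G@4, I@2, H@4) gives peak 10: d1:10  d2:9  d3:9  d4:6  d5:6  d6:4  d7:0  d8:0.
Shift E→4, I→7, H→5.
Schedule E@4, F@1, D@1, G@4, I@7, H@5: d1:7  d2:5  d3:5  d4:7  d5:6  d6:6  d7:4  d8:4 — peak 7.

7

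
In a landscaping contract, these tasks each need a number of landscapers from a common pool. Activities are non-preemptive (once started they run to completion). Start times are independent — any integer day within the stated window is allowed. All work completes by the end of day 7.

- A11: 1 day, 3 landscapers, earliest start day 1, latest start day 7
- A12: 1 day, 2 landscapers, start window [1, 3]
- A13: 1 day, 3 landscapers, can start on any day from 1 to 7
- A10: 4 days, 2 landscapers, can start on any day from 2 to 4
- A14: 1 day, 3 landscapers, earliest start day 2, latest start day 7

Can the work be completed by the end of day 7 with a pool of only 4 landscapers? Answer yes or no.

Schedule A11@1, A12@2, A13@6, A10@2, A14@7: d1:3  d2:4  d3:2  d4:2  d5:2  d6:3  d7:3 — peak 4 ≤ 4.

yes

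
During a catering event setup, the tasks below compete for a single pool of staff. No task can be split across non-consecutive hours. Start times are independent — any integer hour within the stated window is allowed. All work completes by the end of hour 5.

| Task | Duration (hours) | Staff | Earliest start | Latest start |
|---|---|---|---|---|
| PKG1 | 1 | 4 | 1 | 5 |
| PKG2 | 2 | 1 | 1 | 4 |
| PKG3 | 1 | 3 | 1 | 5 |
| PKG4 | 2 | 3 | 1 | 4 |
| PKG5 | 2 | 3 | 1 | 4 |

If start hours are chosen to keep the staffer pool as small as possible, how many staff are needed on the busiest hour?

6

Early-start (PKG1@1, PKG2@1, PKG3@1, PKG4@1, PKG5@1) gives peak 14: h1:14  h2:7  h3:0  h4:0  h5:0.
Shift PKG3→2, PKG4→3, PKG5→3.
Schedule PKG1@1, PKG2@1, PKG3@2, PKG4@3, PKG5@3: h1:5  h2:4  h3:6  h4:6  h5:0 — peak 6.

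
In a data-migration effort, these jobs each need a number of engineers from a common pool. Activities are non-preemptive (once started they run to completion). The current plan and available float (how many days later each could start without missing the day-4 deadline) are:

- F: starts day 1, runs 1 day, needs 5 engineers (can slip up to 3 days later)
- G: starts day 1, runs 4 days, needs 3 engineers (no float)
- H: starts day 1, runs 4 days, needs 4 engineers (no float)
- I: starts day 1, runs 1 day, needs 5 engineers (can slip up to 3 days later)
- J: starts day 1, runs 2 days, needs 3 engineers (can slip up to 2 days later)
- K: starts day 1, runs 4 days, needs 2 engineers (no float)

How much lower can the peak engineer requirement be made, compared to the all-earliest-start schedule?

8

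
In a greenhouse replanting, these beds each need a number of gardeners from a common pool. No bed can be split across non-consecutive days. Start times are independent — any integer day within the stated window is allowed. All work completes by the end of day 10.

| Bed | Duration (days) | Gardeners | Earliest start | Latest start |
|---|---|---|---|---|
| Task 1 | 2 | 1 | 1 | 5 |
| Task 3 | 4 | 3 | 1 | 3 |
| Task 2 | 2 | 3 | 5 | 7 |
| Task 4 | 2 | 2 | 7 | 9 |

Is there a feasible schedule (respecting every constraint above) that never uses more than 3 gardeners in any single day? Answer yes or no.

yes

Schedule Task 1@1, Task 3@3, Task 2@7, Task 4@9: d1:1  d2:1  d3:3  d4:3  d5:3  d6:3  d7:3  d8:3  d9:2  d10:2 — peak 3 ≤ 3.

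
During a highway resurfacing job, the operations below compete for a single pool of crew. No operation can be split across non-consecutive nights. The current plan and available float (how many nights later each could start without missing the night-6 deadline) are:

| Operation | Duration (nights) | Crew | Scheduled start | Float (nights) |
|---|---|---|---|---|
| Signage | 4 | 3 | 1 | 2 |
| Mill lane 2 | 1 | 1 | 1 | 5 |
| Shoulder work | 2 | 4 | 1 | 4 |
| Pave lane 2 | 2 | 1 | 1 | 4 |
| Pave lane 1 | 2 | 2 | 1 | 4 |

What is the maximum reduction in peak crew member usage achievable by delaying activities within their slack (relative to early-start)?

6

Early-start peak: n1:11  n2:10  n3:3  n4:3  n5:0  n6:0 ⇒ 11.
Leveled (Signage@1, Mill lane 2@1, Shoulder work@5, Pave lane 2@1, Pave lane 1@3): n1:5  n2:4  n3:5  n4:5  n5:4  n6:4 ⇒ 5.
Reduction 11 − 5 = 6.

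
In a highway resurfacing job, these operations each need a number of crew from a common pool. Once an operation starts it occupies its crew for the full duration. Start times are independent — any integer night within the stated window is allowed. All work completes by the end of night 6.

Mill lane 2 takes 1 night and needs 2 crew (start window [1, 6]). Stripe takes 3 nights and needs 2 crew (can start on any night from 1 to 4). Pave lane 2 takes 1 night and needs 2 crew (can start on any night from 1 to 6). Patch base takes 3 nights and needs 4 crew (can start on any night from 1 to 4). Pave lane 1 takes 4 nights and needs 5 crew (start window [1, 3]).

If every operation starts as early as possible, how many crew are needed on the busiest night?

15

Early-start schedule: Mill lane 2@1, Stripe@1, Pave lane 2@1, Patch base@1, Pave lane 1@1.
Load per night: night 1: 15, night 2: 11, night 3: 11, night 4: 5, night 5: 0, night 6: 0.
Peak is 15.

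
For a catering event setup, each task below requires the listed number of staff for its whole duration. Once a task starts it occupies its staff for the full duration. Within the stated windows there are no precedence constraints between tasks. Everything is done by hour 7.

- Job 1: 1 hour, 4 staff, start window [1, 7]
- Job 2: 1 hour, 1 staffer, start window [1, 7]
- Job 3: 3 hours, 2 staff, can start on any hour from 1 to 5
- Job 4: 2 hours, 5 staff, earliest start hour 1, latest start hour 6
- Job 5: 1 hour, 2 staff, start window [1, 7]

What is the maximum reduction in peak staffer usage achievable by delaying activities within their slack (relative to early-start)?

Early-start peak: h1:14  h2:7  h3:2  h4:0  h5:0  h6:0  h7:0 ⇒ 14.
Leveled (Job 1@1, Job 2@1, Job 3@2, Job 4@5, Job 5@2): h1:5  h2:4  h3:2  h4:2  h5:5  h6:5  h7:0 ⇒ 5.
Reduction 14 − 5 = 9.

9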